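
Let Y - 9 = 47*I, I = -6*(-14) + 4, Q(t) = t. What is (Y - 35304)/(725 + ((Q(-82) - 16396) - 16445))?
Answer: 31159/32198 ≈ 0.96773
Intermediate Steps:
I = 88 (I = 84 + 4 = 88)
Y = 4145 (Y = 9 + 47*88 = 9 + 4136 = 4145)
(Y - 35304)/(725 + ((Q(-82) - 16396) - 16445)) = (4145 - 35304)/(725 + ((-82 - 16396) - 16445)) = -31159/(725 + (-16478 - 16445)) = -31159/(725 - 32923) = -31159/(-32198) = -31159*(-1/32198) = 31159/32198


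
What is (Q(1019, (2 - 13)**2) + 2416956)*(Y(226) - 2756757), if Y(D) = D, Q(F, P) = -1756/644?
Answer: -1072647466364287/161 ≈ -6.6624e+12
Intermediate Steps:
Q(F, P) = -439/161 (Q(F, P) = -1756*1/644 = -439/161)
(Q(1019, (2 - 13)**2) + 2416956)*(Y(226) - 2756757) = (-439/161 + 2416956)*(226 - 2756757) = (389129477/161)*(-2756531) = -1072647466364287/161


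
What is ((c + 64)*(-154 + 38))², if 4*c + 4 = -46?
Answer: 35688676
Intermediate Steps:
c = -25/2 (c = -1 + (¼)*(-46) = -1 - 23/2 = -25/2 ≈ -12.500)
((c + 64)*(-154 + 38))² = ((-25/2 + 64)*(-154 + 38))² = ((103/2)*(-116))² = (-5974)² = 35688676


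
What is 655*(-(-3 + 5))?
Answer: -1310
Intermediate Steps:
655*(-(-3 + 5)) = 655*(-1*2) = 655*(-2) = -1310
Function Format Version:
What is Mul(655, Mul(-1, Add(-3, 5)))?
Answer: -1310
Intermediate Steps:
Mul(655, Mul(-1, Add(-3, 5))) = Mul(655, Mul(-1, 2)) = Mul(655, -2) = -1310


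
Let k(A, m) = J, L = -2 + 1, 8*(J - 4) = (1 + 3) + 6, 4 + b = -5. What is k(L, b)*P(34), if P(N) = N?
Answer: 357/2 ≈ 178.50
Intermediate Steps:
b = -9 (b = -4 - 5 = -9)
J = 21/4 (J = 4 + ((1 + 3) + 6)/8 = 4 + (4 + 6)/8 = 4 + (1/8)*10 = 4 + 5/4 = 21/4 ≈ 5.2500)
L = -1
k(A, m) = 21/4
k(L, b)*P(34) = (21/4)*34 = 357/2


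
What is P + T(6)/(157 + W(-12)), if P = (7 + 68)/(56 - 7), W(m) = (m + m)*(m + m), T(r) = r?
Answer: 55269/35917 ≈ 1.5388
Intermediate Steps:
W(m) = 4*m² (W(m) = (2*m)*(2*m) = 4*m²)
P = 75/49 ≈ 1.5306
P + T(6)/(157 + W(-12)) = 75/49 + 6/(157 + 4*(-12)²) = 75/49 + 6/(157 + 4*144) = 75/49 + 6/(157 + 576) = 75/49 + 6/733 = 55269/35917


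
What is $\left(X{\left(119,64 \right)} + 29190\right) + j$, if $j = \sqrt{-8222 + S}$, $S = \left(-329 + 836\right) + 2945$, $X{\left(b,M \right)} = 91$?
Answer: $29281 + 3 i \sqrt{530} \approx 29281.0 + 69.065 i$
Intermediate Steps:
$S = 3452$ ($S = 507 + 2945 = 3452$)
$j = 3 i \sqrt{530}$ ($j = \sqrt{-8222 + 3452} = \sqrt{-4770} = 3 i \sqrt{530} \approx 69.065 i$)
$\left(X{\left(119,64 \right)} + 29190\right) + j = \left(91 + 29190\right) + 3 i \sqrt{530} = 29281 + 3 i \sqrt{530}$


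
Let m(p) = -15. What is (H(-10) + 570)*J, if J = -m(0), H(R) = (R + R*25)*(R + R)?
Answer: 86550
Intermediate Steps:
H(R) = 52*R**2 (H(R) = (R + 25*R)*(2*R) = (26*R)*(2*R) = 52*R**2)
J = 15 (J = -1*(-15) = 15)
(H(-10) + 570)*J = (52*(-10)**2 + 570)*15 = (52*100 + 570)*15 = (5200 + 570)*15 = 5770*15 = 86550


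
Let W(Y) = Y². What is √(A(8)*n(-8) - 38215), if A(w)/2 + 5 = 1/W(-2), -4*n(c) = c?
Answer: I*√38234 ≈ 195.54*I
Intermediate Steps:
n(c) = -c/4
A(w) = -19/2 (A(w) = -10 + 2/((-2)²) = -10 + 2/4 = -10 + 2*(¼) = -10 + ½ = -19/2)
√(A(8)*n(-8) - 38215) = √(-(-19)*(-8)/8 - 38215) = √(-19/2*2 - 38215) = √(-19 - 38215) = √(-38234) = I*√38234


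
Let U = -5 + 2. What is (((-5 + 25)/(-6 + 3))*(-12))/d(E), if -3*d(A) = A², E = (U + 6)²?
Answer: -80/27 ≈ -2.9630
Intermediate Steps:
U = -3
E = 9 (E = (-3 + 6)² = 3² = 9)
d(A) = -A²/3
(((-5 + 25)/(-6 + 3))*(-12))/d(E) = (((-5 + 25)/(-6 + 3))*(-12))/((-⅓*9²)) = ((20/(-3))*(-12))/((-⅓*81)) = ((20*(-⅓))*(-12))/(-27) = -20/3*(-12)*(-1/27) = 80*(-1/27) = -80/27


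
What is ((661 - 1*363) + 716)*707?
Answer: 716898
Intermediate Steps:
((661 - 1*363) + 716)*707 = ((661 - 363) + 716)*707 = (298 + 716)*707 = 1014*707 = 716898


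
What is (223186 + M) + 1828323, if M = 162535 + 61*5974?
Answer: 2578458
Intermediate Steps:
M = 526949 (M = 162535 + 364414 = 526949)
(223186 + M) + 1828323 = (223186 + 526949) + 1828323 = 750135 + 1828323 = 2578458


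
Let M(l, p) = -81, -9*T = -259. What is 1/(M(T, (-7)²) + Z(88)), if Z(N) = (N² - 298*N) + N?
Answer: -1/18473 ≈ -5.4133e-5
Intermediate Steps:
T = 259/9 (T = -⅑*(-259) = 259/9 ≈ 28.778)
Z(N) = N² - 297*N
1/(M(T, (-7)²) + Z(88)) = 1/(-81 + 88*(-297 + 88)) = 1/(-81 + 88*(-209)) = 1/(-81 - 18392) = 1/(-18473) = -1/18473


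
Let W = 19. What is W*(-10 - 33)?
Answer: -817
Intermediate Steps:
W*(-10 - 33) = 19*(-10 - 33) = 19*(-43) = -817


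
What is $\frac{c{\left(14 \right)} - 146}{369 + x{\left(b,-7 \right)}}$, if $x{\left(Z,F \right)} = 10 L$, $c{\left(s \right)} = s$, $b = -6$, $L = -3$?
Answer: $- \frac{44}{113} \approx -0.38938$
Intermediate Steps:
$x{\left(Z,F \right)} = -30$ ($x{\left(Z,F \right)} = 10 \left(-3\right) = -30$)
$\frac{c{\left(14 \right)} - 146}{369 + x{\left(b,-7 \right)}} = \frac{14 - 146}{369 - 30} = - \frac{132}{339} = \left(-132\right) \frac{1}{339} = - \frac{44}{113}$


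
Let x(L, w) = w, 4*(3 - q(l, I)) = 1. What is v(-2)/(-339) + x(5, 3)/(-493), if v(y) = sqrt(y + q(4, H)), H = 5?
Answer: -3/493 - sqrt(3)/678 ≈ -0.0086398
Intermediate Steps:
q(l, I) = 11/4 (q(l, I) = 3 - 1/4*1 = 3 - 1/4 = 11/4)
v(y) = sqrt(11/4 + y) (v(y) = sqrt(y + 11/4) = sqrt(11/4 + y))
v(-2)/(-339) + x(5, 3)/(-493) = (sqrt(11 + 4*(-2))/2)/(-339) + 3/(-493) = (sqrt(11 - 8)/2)*(-1/339) + 3*(-1/493) = (sqrt(3)/2)*(-1/339) - 3/493 = -sqrt(3)/678 - 3/493 = -3/493 - sqrt(3)/678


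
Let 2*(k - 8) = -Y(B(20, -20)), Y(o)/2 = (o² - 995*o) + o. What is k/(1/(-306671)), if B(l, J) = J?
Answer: 6216834512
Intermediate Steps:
Y(o) = -1988*o + 2*o² (Y(o) = 2*((o² - 995*o) + o) = 2*(o² - 994*o) = -1988*o + 2*o²)
k = -20272 (k = 8 + (-2*(-20)*(-994 - 20))/2 = 8 + (-2*(-20)*(-1014))/2 = 8 + (-1*40560)/2 = 8 + (½)*(-40560) = 8 - 20280 = -20272)
k/(1/(-306671)) = -20272/(1/(-306671)) = -20272/(-1/306671) = -20272*(-306671) = 6216834512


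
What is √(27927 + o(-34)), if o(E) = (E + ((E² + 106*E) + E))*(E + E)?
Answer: √199015 ≈ 446.11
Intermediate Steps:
o(E) = 2*E*(E² + 108*E) (o(E) = (E + (E² + 107*E))*(2*E) = (E² + 108*E)*(2*E) = 2*E*(E² + 108*E))
√(27927 + o(-34)) = √(27927 + 2*(-34)²*(108 - 34)) = √(27927 + 2*1156*74) = √(27927 + 171088) = √199015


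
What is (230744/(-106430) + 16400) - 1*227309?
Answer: -11223637807/53215 ≈ -2.1091e+5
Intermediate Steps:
(230744/(-106430) + 16400) - 1*227309 = (230744*(-1/106430) + 16400) - 227309 = (-115372/53215 + 16400) - 227309 = 872610628/53215 - 227309 = -11223637807/53215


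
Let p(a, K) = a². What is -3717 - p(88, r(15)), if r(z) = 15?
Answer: -11461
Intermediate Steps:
-3717 - p(88, r(15)) = -3717 - 1*88² = -3717 - 1*7744 = -3717 - 7744 = -11461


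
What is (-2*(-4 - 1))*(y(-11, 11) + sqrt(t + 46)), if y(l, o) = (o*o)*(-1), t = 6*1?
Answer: -1210 + 20*sqrt(13) ≈ -1137.9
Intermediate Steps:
t = 6
y(l, o) = -o**2 (y(l, o) = o**2*(-1) = -o**2)
(-2*(-4 - 1))*(y(-11, 11) + sqrt(t + 46)) = (-2*(-4 - 1))*(-1*11**2 + sqrt(6 + 46)) = (-2*(-5))*(-1*121 + sqrt(52)) = 10*(-121 + 2*sqrt(13)) = -1210 + 20*sqrt(13)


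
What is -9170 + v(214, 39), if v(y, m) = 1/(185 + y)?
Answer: -3658829/399 ≈ -9170.0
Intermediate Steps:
-9170 + v(214, 39) = -9170 + 1/(185 + 214) = -9170 + 1/399 = -3658829/399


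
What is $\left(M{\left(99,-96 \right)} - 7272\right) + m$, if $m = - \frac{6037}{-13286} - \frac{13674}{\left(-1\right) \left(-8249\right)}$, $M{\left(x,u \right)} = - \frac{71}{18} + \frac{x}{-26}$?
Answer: $- \frac{98379264649}{13511862} \approx -7281.0$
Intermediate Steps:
$M{\left(x,u \right)} = - \frac{71}{18} - \frac{x}{26}$ ($M{\left(x,u \right)} = \left(-71\right) \frac{1}{18} + x \left(- \frac{1}{26}\right) = - \frac{71}{18} - \frac{x}{26}$)
$m = - \frac{1806487}{1501318}$ ($m = \left(-6037\right) \left(- \frac{1}{13286}\right) - \frac{13674}{8249} = \frac{6037}{13286} - \frac{13674}{8249} = - \frac{1806487}{1501318} \approx -1.2033$)
$\left(M{\left(99,-96 \right)} - 7272\right) + m = \left(\left(- \frac{71}{18} - \frac{99}{26}\right) - 7272\right) - \frac{1806487}{1501318} = \left(- \frac{907}{117} - 7272\right) - \frac{1806487}{1501318} = - \frac{851731}{117} - \frac{1806487}{1501318} = - \frac{98379264649}{13511862}$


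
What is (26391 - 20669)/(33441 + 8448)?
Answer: 5722/41889 ≈ 0.13660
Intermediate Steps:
(26391 - 20669)/(33441 + 8448) = 5722/41889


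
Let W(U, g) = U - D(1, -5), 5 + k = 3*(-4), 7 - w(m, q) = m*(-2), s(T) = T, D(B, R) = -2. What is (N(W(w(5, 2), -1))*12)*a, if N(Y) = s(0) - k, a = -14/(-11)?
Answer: 2856/11 ≈ 259.64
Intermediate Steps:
a = 14/11 (a = -14*(-1/11) = 14/11 ≈ 1.2727)
w(m, q) = 7 + 2*m (w(m, q) = 7 - m*(-2) = 7 - (-2)*m = 7 + 2*m)
k = -17 (k = -5 + 3*(-4) = -5 - 12 = -17)
W(U, g) = 2 + U (W(U, g) = U - 1*(-2) = U + 2 = 2 + U)
N(Y) = 17 (N(Y) = 0 - 1*(-17) = 0 + 17 = 17)
(N(W(w(5, 2), -1))*12)*a = (17*12)*(14/11) = 204*(14/11) = 2856/11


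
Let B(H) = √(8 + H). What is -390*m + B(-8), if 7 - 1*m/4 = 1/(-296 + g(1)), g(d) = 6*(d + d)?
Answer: -775710/71 ≈ -10926.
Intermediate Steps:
g(d) = 12*d (g(d) = 6*(2*d) = 12*d)
m = 1989/71 (m = 28 - 4/(-296 + 12*1) = 28 - 4/(-296 + 12) = 28 - 4/(-284) = 28 - 4*(-1/284) = 28 + 1/71 = 1989/71 ≈ 28.014)
-390*m + B(-8) = -390*1989/71 + √(8 - 8) = -775710/71 + √0 = -775710/71 + 0 = -775710/71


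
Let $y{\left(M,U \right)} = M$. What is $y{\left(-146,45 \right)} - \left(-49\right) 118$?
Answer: $5636$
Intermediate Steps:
$y{\left(-146,45 \right)} - \left(-49\right) 118 = -146 - \left(-49\right) 118 = -146 - -5782 = -146 + 5782 = 5636$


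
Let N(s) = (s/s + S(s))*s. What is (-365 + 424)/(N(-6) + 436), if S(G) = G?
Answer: 59/466 ≈ 0.12661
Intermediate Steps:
N(s) = s*(1 + s) (N(s) = (s/s + s)*s = (1 + s)*s = s*(1 + s))
(-365 + 424)/(N(-6) + 436) = (-365 + 424)/(-6*(1 - 6) + 436) = 59/(-6*(-5) + 436) = 59/(30 + 436) = 59/466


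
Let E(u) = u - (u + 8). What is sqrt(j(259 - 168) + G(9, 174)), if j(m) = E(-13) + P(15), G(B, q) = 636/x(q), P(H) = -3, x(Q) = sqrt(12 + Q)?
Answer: sqrt(-10571 + 3286*sqrt(186))/31 ≈ 5.9694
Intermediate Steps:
E(u) = -8 (E(u) = u - (8 + u) = u + (-8 - u) = -8)
G(B, q) = 636/sqrt(12 + q) (G(B, q) = 636/(sqrt(12 + q)) = 636/sqrt(12 + q))
j(m) = -11 (j(m) = -8 - 3 = -11)
sqrt(j(259 - 168) + G(9, 174)) = sqrt(-11 + 636/sqrt(12 + 174)) = sqrt(-11 + 636/sqrt(186)) = sqrt(-11 + 636*(sqrt(186)/186)) = sqrt(-11 + 106*sqrt(186)/31)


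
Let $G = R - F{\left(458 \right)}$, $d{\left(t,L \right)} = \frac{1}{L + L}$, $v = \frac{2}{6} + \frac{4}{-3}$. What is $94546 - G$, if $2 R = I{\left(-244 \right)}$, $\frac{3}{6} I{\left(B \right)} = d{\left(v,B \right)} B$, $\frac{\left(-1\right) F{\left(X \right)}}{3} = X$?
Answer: $\frac{186343}{2} \approx 93172.0$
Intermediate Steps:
$v = -1$ ($v = 2 \cdot \frac{1}{6} + 4 \left(- \frac{1}{3}\right) = \frac{1}{3} - \frac{4}{3} = -1$)
$d{\left(t,L \right)} = \frac{1}{2 L}$
$F{\left(X \right)} = - 3 X$
$I{\left(B \right)} = 1$ ($I{\left(B \right)} = 2 \frac{1}{2 B} B = 2 \cdot \frac{1}{2} = 1$)
$R = \frac{1}{2}$ ($R = \frac{1}{2} \cdot 1 = \frac{1}{2} \approx 0.5$)
$G = \frac{2749}{2}$ ($G = \frac{1}{2} - \left(-3\right) 458 = \frac{1}{2} - -1374 = \frac{1}{2} + 1374 = \frac{2749}{2} \approx 1374.5$)
$94546 - G = 94546 - \frac{2749}{2} = \frac{186343}{2}$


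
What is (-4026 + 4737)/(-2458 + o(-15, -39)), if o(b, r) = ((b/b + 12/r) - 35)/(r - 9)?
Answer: -221832/766673 ≈ -0.28934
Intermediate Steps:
o(b, r) = (-34 + 12/r)/(-9 + r) (o(b, r) = ((1 + 12/r) - 35)/(-9 + r) = (-34 + 12/r)/(-9 + r))
(-4026 + 4737)/(-2458 + o(-15, -39)) = (-4026 + 4737)/(-2458 + 2*(6 - 17*(-39))/(-39*(-9 - 39))) = 711/(-2458 + 2*(-1/39)*(6 + 663)/(-48)) = 711/(-2458 + 2*(-1/39)*(-1/48)*669) = 711/(-2458 + 223/312) = 711/(-766673/312) = 711*(-312/766673) = -221832/766673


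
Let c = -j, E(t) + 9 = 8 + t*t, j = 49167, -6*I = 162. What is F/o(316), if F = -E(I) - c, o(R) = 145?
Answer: 48439/145 ≈ 334.06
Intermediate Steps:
I = -27 (I = -⅙*162 = -27)
E(t) = -1 + t² (E(t) = -9 + (8 + t*t) = -9 + (8 + t²) = -1 + t²)
c = -49167 (c = -1*49167 = -49167)
F = 48439 (F = -(-1 + (-27)²) - 1*(-49167) = -(-1 + 729) + 49167 = -1*728 + 49167 = -728 + 49167 = 48439)
F/o(316) = 48439/145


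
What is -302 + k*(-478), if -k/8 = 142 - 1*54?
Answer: 336210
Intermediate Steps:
k = -704 (k = -8*(142 - 1*54) = -8*(142 - 54) = -8*88 = -704)
-302 + k*(-478) = -302 - 704*(-478) = -302 + 336512 = 336210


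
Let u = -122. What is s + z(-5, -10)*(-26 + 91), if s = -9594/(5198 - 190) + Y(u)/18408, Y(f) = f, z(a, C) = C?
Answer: -3756183683/5761704 ≈ -651.92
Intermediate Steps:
s = -11076083/5761704 (s = -9594/(5198 - 190) - 122/18408 = -9594/5008 - 122*1/18408 = -9594*1/5008 - 61/9204 = -4797/2504 - 61/9204 = -11076083/5761704 ≈ -1.9224)
s + z(-5, -10)*(-26 + 91) = -11076083/5761704 - 10*(-26 + 91) = -11076083/5761704 - 10*65 = -11076083/5761704 - 650 = -3756183683/5761704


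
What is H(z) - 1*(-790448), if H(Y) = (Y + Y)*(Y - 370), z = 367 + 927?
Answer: 3181760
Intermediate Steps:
z = 1294
H(Y) = 2*Y*(-370 + Y) (H(Y) = (2*Y)*(-370 + Y) = 2*Y*(-370 + Y))
H(z) - 1*(-790448) = 2*1294*(-370 + 1294) - 1*(-790448) = 2*1294*924 + 790448 = 2391312 + 790448 = 3181760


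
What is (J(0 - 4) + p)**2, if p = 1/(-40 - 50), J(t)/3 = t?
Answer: 1168561/8100 ≈ 144.27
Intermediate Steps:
J(t) = 3*t
p = -1/90 (p = 1/(-90) = -1/90 ≈ -0.011111)
(J(0 - 4) + p)**2 = (3*(0 - 4) - 1/90)**2 = (3*(-4) - 1/90)**2 = (-12 - 1/90)**2 = (-1081/90)**2 = 1168561/8100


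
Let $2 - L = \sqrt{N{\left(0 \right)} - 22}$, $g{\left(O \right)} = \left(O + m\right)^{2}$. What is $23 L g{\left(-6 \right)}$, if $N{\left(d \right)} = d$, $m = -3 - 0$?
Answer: $3726 - 1863 i \sqrt{22} \approx 3726.0 - 8738.3 i$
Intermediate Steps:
$m = -3$ ($m = -3 + 0 = -3$)
$g{\left(O \right)} = \left(-3 + O\right)^{2}$ ($g{\left(O \right)} = \left(O - 3\right)^{2} = \left(-3 + O\right)^{2}$)
$L = 2 - i \sqrt{22}$ ($L = 2 - \sqrt{0 - 22} = 2 - \sqrt{-22} = 2 - i \sqrt{22} \approx 2.0 - 4.6904 i$)
$23 L g{\left(-6 \right)} = 23 \left(2 - i \sqrt{22}\right) \left(-3 - 6\right)^{2} = \left(46 - 23 i \sqrt{22}\right) \left(-9\right)^{2} = \left(46 - 23 i \sqrt{22}\right) 81 = 3726 - 1863 i \sqrt{22}$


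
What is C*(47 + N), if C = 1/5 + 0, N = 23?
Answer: 14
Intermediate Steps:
C = ⅕ (C = ⅕ + 0 = ⅕ ≈ 0.20000)
C*(47 + N) = (47 + 23)/5 = (⅕)*70 = 14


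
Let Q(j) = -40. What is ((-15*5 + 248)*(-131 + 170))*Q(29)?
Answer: -269880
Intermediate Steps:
((-15*5 + 248)*(-131 + 170))*Q(29) = ((-15*5 + 248)*(-131 + 170))*(-40) = ((-75 + 248)*39)*(-40) = (173*39)*(-40) = 6747*(-40) = -269880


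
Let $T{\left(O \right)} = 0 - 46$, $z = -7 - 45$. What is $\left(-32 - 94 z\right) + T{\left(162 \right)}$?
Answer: $4810$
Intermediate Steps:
$z = -52$ ($z = -7 - 45 = -52$)
$T{\left(O \right)} = -46$
$\left(-32 - 94 z\right) + T{\left(162 \right)} = \left(-32 - -4888\right) - 46 = \left(-32 + 4888\right) - 46 = 4856 - 46 = 4810$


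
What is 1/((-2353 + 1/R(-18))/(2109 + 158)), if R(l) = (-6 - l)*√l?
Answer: -13826378592/14350890529 + 81612*I*√2/14350890529 ≈ -0.96345 + 8.0425e-6*I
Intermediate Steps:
R(l) = √l*(-6 - l)
1/((-2353 + 1/R(-18))/(2109 + 158)) = 1/((-2353 + 1/(√(-18)*(-6 - 1*(-18))))/(2109 + 158)) = 1/((-2353 + 1/((3*I*√2)*(-6 + 18)))/2267) = 1/((-2353 + 1/((3*I*√2)*12))*(1/2267)) = 1/((-2353 + 1/(36*I*√2))*(1/2267)) = 1/((-2353 - I*√2/72)*(1/2267)) = 1/(-2353/2267 - I*√2/163224)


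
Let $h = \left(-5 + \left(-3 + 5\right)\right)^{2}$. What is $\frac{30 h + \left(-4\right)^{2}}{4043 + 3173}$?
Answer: $\frac{13}{328} \approx 0.039634$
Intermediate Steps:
$h = 9$ ($h = \left(-5 + 2\right)^{2} = \left(-3\right)^{2} = 9$)
$\frac{30 h + \left(-4\right)^{2}}{4043 + 3173} = \frac{30 \cdot 9 + \left(-4\right)^{2}}{4043 + 3173} = \frac{270 + 16}{7216} = 286 \cdot \frac{1}{7216} = \frac{13}{328}$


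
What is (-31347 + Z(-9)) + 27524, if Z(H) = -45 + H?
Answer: -3877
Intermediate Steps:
(-31347 + Z(-9)) + 27524 = (-31347 + (-45 - 9)) + 27524 = (-31347 - 54) + 27524 = -31401 + 27524 = -3877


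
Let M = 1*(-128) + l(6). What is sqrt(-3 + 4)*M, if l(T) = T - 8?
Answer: -130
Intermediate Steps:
l(T) = -8 + T
M = -130 (M = 1*(-128) + (-8 + 6) = -128 - 2 = -130)
sqrt(-3 + 4)*M = sqrt(-3 + 4)*(-130) = sqrt(1)*(-130) = 1*(-130) = -130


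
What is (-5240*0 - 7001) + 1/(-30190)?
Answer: -211360191/30190 ≈ -7001.0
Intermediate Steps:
(-5240*0 - 7001) + 1/(-30190) = (0 - 7001) - 1/30190 = -7001 - 1/30190 = -211360191/30190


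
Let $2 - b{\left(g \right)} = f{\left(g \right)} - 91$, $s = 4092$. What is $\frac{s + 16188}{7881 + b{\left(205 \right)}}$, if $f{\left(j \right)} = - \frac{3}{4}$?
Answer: $\frac{27040}{10633} \approx 2.543$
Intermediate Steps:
$f{\left(j \right)} = - \frac{3}{4}$ ($f{\left(j \right)} = \left(-3\right) \frac{1}{4} = - \frac{3}{4}$)
$b{\left(g \right)} = \frac{375}{4}$ ($b{\left(g \right)} = 2 - \left(- \frac{3}{4} - 91\right) = 2 - - \frac{367}{4} = 2 + \frac{367}{4} = \frac{375}{4}$)
$\frac{s + 16188}{7881 + b{\left(205 \right)}} = \frac{4092 + 16188}{7881 + \frac{375}{4}} = \frac{20280}{\frac{31899}{4}} = 20280 \cdot \frac{4}{31899} = \frac{27040}{10633}$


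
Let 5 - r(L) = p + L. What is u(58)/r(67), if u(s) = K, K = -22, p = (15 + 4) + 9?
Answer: 11/45 ≈ 0.24444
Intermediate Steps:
p = 28 (p = 19 + 9 = 28)
r(L) = -23 - L (r(L) = 5 - (28 + L) = 5 + (-28 - L) = -23 - L)
u(s) = -22
u(58)/r(67) = -22/(-23 - 1*67) = -22/(-23 - 67) = -22/(-90) = -22*(-1/90) = 11/45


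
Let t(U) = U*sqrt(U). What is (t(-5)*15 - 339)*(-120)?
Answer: 40680 + 9000*I*sqrt(5) ≈ 40680.0 + 20125.0*I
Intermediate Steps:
t(U) = U**(3/2)
(t(-5)*15 - 339)*(-120) = ((-5)**(3/2)*15 - 339)*(-120) = (-5*I*sqrt(5)*15 - 339)*(-120) = (-75*I*sqrt(5) - 339)*(-120) = (-339 - 75*I*sqrt(5))*(-120) = 40680 + 9000*I*sqrt(5)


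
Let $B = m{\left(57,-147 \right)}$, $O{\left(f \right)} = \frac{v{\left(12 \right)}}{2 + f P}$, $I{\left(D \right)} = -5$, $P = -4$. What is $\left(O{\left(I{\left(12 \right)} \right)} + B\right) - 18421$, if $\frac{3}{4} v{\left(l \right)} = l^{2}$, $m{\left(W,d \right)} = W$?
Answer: $- \frac{201908}{11} \approx -18355.0$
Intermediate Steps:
$v{\left(l \right)} = \frac{4 l^{2}}{3}$
$O{\left(f \right)} = \frac{192}{2 - 4 f}$ ($O{\left(f \right)} = \frac{\frac{4}{3} \cdot 12^{2}}{2 + f \left(-4\right)} = \frac{\frac{4}{3} \cdot 144}{2 - 4 f} = \frac{192}{2 - 4 f}$)
$B = 57$
$\left(O{\left(I{\left(12 \right)} \right)} + B\right) - 18421 = \left(- \frac{96}{-1 + 2 \left(-5\right)} + 57\right) - 18421 = \left(- \frac{96}{-1 - 10} + 57\right) - 18421 = \left(- \frac{96}{-11} + 57\right) - 18421 = \left(\left(-96\right) \left(- \frac{1}{11}\right) + 57\right) - 18421 = \left(\frac{96}{11} + 57\right) - 18421 = \frac{723}{11} - 18421 = - \frac{201908}{11}$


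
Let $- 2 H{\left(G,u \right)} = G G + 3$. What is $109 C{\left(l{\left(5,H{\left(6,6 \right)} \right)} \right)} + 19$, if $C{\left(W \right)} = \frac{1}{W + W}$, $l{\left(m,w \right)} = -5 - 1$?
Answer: $\frac{119}{12} \approx 9.9167$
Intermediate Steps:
$H{\left(G,u \right)} = - \frac{3}{2} - \frac{G^{2}}{2}$ ($H{\left(G,u \right)} = - \frac{G G + 3}{2} = - \frac{G^{2} + 3}{2} = - \frac{3 + G^{2}}{2} = - \frac{3}{2} - \frac{G^{2}}{2}$)
$l{\left(m,w \right)} = -6$
$C{\left(W \right)} = \frac{1}{2 W}$
$109 C{\left(l{\left(5,H{\left(6,6 \right)} \right)} \right)} + 19 = 109 \frac{1}{2 \left(-6\right)} + 19 = 109 \cdot \frac{1}{2} \left(- \frac{1}{6}\right) + 19 = 109 \left(- \frac{1}{12}\right) + 19 = - \frac{109}{12} + 19 = \frac{119}{12}$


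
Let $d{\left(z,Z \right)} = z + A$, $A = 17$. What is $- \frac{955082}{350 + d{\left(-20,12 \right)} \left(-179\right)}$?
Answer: $- \frac{955082}{887} \approx -1076.8$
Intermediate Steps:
$d{\left(z,Z \right)} = 17 + z$ ($d{\left(z,Z \right)} = z + 17 = 17 + z$)
$- \frac{955082}{350 + d{\left(-20,12 \right)} \left(-179\right)} = - \frac{955082}{350 + \left(17 - 20\right) \left(-179\right)} = - \frac{955082}{350 - -537} = - \frac{955082}{350 + 537} = - \frac{955082}{887}$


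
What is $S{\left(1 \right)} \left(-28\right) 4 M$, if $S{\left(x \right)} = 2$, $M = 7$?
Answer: $-1568$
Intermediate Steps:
$S{\left(1 \right)} \left(-28\right) 4 M = 2 \left(-28\right) 4 \cdot 7 = \left(-56\right) 28 = -1568$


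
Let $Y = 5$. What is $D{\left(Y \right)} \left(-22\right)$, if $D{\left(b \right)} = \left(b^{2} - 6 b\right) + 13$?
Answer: $-176$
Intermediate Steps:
$D{\left(b \right)} = 13 + b^{2} - 6 b$
$D{\left(Y \right)} \left(-22\right) = \left(13 + 5^{2} - 30\right) \left(-22\right) = \left(13 + 25 - 30\right) \left(-22\right) = 8 \left(-22\right) = -176$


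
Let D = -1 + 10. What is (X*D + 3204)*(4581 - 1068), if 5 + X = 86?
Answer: 13816629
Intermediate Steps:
X = 81 (X = -5 + 86 = 81)
D = 9
(X*D + 3204)*(4581 - 1068) = (81*9 + 3204)*(4581 - 1068) = (729 + 3204)*3513 = 3933*3513 = 13816629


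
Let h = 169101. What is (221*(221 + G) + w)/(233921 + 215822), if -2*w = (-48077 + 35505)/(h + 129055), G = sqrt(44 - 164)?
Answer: 7281121741/67046786954 + 442*I*sqrt(30)/449743 ≈ 0.1086 + 0.0053829*I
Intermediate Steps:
G = 2*I*sqrt(30) (G = sqrt(-120) = 2*I*sqrt(30) ≈ 10.954*I)
w = 3143/149078 (w = -(-48077 + 35505)/(2*(169101 + 129055)) = -(-6286)/298156 = -1/2*(-3143/74539) = 3143/149078 ≈ 0.021083)
(221*(221 + G) + w)/(233921 + 215822) = (221*(221 + 2*I*sqrt(30)) + 3143/149078)/(233921 + 215822) = ((48841 + 442*I*sqrt(30)) + 3143/149078)/449743 = (7281121741/149078 + 442*I*sqrt(30))*(1/449743) = 7281121741/67046786954 + 442*I*sqrt(30)/449743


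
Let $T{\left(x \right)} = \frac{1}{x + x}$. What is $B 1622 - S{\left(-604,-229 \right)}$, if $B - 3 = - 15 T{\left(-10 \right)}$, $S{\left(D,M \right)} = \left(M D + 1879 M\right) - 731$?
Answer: $\frac{597577}{2} \approx 2.9879 \cdot 10^{5}$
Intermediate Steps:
$T{\left(x \right)} = \frac{1}{2 x}$
$S{\left(D,M \right)} = -731 + 1879 M + D M$ ($S{\left(D,M \right)} = \left(D M + 1879 M\right) - 731 = \left(1879 M + D M\right) - 731 = -731 + 1879 M + D M$)
$B = \frac{15}{4}$ ($B = 3 - 15 \frac{1}{2 \left(-10\right)} = 3 - 15 \cdot \frac{1}{2} \left(- \frac{1}{10}\right) = 3 - - \frac{3}{4} = 3 + \frac{3}{4} = \frac{15}{4} \approx 3.75$)
$B 1622 - S{\left(-604,-229 \right)} = \frac{15}{4} \cdot 1622 - \left(-731 + 1879 \left(-229\right) - -138316\right) = \frac{12165}{2} - \left(-731 - 430291 + 138316\right) = \frac{12165}{2} - -292706 = \frac{12165}{2} + 292706 = \frac{597577}{2}$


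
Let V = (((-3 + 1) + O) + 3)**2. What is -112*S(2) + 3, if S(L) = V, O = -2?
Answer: -109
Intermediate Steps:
V = 1 (V = (((-3 + 1) - 2) + 3)**2 = ((-2 - 2) + 3)**2 = (-4 + 3)**2 = (-1)**2 = 1)
S(L) = 1
-112*S(2) + 3 = -112*1 + 3 = -112 + 3 = -109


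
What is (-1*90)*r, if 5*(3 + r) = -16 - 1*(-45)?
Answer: -252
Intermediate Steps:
r = 14/5 (r = -3 + (-16 - 1*(-45))/5 = -3 + (-16 + 45)/5 = -3 + (⅕)*29 = -3 + 29/5 = 14/5 ≈ 2.8000)
(-1*90)*r = -1*90*(14/5) = -90*14/5 = -252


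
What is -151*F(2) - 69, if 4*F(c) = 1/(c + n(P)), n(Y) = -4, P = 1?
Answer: -401/8 ≈ -50.125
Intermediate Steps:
F(c) = 1/(4*(-4 + c)) (F(c) = 1/(4*(c - 4)) = 1/(4*(-4 + c)))
-151*F(2) - 69 = -151/(4*(-4 + 2)) - 69 = -151/(4*(-2)) - 69 = -151*(-1)/(4*2) - 69 = -151*(-⅛) - 69 = 151/8 - 69 = -401/8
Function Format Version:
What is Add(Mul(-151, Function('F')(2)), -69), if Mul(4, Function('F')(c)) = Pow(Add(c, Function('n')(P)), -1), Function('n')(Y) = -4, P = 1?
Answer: Rational(-401, 8) ≈ -50.125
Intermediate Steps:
Function('F')(c) = Mul(Rational(1, 4), Pow(Add(-4, c), -1)) (Function('F')(c) = Mul(Rational(1, 4), Pow(Add(c, -4), -1)) = Mul(Rational(1, 4), Pow(Add(-4, c), -1)))
Add(Mul(-151, Function('F')(2)), -69) = Add(Mul(-151, Mul(Rational(1, 4), Pow(Add(-4, 2), -1))), -69) = Add(Mul(-151, Mul(Rational(1, 4), Pow(-2, -1))), -69) = Add(Mul(-151, Mul(Rational(1, 4), Rational(-1, 2))), -69) = Add(Mul(-151, Rational(-1, 8)), -69) = Add(Rational(151, 8), -69) = Rational(-401, 8)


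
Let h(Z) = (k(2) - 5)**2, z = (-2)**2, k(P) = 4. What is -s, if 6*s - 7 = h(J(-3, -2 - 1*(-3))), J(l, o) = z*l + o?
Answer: -4/3 ≈ -1.3333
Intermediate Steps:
z = 4
J(l, o) = o + 4*l (J(l, o) = 4*l + o = o + 4*l)
h(Z) = 1 (h(Z) = (4 - 5)**2 = (-1)**2 = 1)
s = 4/3 (s = 7/6 + (1/6)*1 = 7/6 + 1/6 = 4/3 ≈ 1.3333)
-s = -1*4/3 = -4/3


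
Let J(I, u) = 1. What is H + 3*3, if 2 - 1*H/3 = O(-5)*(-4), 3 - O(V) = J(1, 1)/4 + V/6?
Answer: 58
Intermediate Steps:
O(V) = 11/4 - V/6 (O(V) = 3 - (1/4 + V/6) = 3 - (1*(¼) + V*(⅙)) = 3 - (¼ + V/6) = 3 + (-¼ - V/6) = 11/4 - V/6)
H = 49 (H = 6 - 3*(11/4 - ⅙*(-5))*(-4) = 6 - 3*(11/4 + ⅚)*(-4) = 6 - 43*(-4)/4 = 6 - 3*(-43/3) = 6 + 43 = 49)
H + 3*3 = 49 + 3*3 = 49 + 9 = 58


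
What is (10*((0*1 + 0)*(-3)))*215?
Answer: 0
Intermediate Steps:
(10*((0*1 + 0)*(-3)))*215 = (10*((0 + 0)*(-3)))*215 = (10*(0*(-3)))*215 = (10*0)*215 = 0*215 = 0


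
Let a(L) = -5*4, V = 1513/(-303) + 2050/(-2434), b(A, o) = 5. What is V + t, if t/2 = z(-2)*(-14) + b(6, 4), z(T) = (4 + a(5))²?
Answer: -2641671554/368751 ≈ -7163.8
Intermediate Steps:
V = -2151896/368751 (V = 1513*(-1/303) + 2050*(-1/2434) = -1513/303 - 1025/1217 = -2151896/368751 ≈ -5.8356)
a(L) = -20
z(T) = 256 (z(T) = (4 - 20)² = (-16)² = 256)
t = -7158 (t = 2*(256*(-14) + 5) = 2*(-3584 + 5) = 2*(-3579) = -7158)
V + t = -2151896/368751 - 7158 = -2641671554/368751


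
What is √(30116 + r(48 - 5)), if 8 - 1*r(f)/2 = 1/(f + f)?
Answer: 5*√2228561/43 ≈ 173.59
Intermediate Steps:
r(f) = 16 - 1/f (r(f) = 16 - 2/(f + f) = 16 - 2*1/(2*f) = 16 - 1/f)
√(30116 + r(48 - 5)) = √(30116 + (16 - 1/(48 - 5))) = √(30116 + (16 - 1/43)) = √(30116 + 687/43) = √(1295675/43) = 5*√2228561/43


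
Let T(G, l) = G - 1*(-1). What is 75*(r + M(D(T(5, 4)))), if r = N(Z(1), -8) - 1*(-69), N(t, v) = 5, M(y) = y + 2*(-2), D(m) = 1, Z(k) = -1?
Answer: 5325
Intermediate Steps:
T(G, l) = 1 + G (T(G, l) = G + 1 = 1 + G)
M(y) = -4 + y (M(y) = y - 4 = -4 + y)
r = 74 (r = 5 - 1*(-69) = 5 + 69 = 74)
75*(r + M(D(T(5, 4)))) = 75*(74 + (-4 + 1)) = 75*(74 - 3) = 75*71 = 5325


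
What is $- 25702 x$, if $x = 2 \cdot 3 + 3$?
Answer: $-231318$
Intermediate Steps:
$x = 9$ ($x = 6 + 3 = 9$)
$- 25702 x = \left(-25702\right) 9 = -231318$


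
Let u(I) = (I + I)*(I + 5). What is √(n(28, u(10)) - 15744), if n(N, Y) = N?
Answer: 2*I*√3929 ≈ 125.36*I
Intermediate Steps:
u(I) = 2*I*(5 + I) (u(I) = (2*I)*(5 + I) = 2*I*(5 + I))
√(n(28, u(10)) - 15744) = √(28 - 15744) = √(-15716) = 2*I*√3929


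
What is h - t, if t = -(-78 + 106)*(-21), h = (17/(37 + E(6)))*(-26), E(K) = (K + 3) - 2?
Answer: -13157/22 ≈ -598.04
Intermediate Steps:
E(K) = 1 + K (E(K) = (3 + K) - 2 = 1 + K)
h = -221/22 (h = (17/(37 + (1 + 6)))*(-26) = (17/(37 + 7))*(-26) = (17/44)*(-26) = -221/22 ≈ -10.045)
t = 588 (t = -28*(-21) = -1*(-588) = 588)
h - t = -221/22 - 1*588 = -221/22 - 588 = -13157/22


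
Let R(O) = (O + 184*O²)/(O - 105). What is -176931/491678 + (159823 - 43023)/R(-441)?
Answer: -1794618705193/837820787034 ≈ -2.1420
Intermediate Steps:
R(O) = (O + 184*O²)/(-105 + O)
-176931/491678 + (159823 - 43023)/R(-441) = -176931/491678 + (159823 - 43023)/((-441*(1 + 184*(-441))/(-105 - 441))) = -176931*1/491678 + 116800/((-441*(1 - 81144)/(-546))) = -176931/491678 + 116800/((-441*(-1/546)*(-81143))) = -176931/491678 + 116800/(-1704003/26) = -176931/491678 + 116800*(-26/1704003) = -176931/491678 - 3036800/1704003 = -1794618705193/837820787034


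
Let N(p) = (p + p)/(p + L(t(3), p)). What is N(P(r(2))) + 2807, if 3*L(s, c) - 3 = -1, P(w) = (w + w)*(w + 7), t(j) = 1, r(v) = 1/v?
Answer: 137633/49 ≈ 2808.8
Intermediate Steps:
P(w) = 2*w*(7 + w) (P(w) = (2*w)*(7 + w) = 2*w*(7 + w))
L(s, c) = ⅔ (L(s, c) = 1 + (⅓)*(-1) = 1 - ⅓ = ⅔)
N(p) = 2*p/(⅔ + p) (N(p) = (p + p)/(p + ⅔) = (2*p)/(⅔ + p) = 2*p/(⅔ + p))
N(P(r(2))) + 2807 = 6*(2*(7 + 1/2)/2)/(2 + 3*(2*(7 + 1/2)/2)) + 2807 = 6*(2*(½)*(7 + ½))/(2 + 3*(2*(½)*(7 + ½))) + 2807 = 6*(2*(½)*(15/2))/(2 + 3*(2*(½)*(15/2))) + 2807 = 6*(15/2)/(2 + 3*(15/2)) + 2807 = 6*(15/2)/(2 + 45/2) + 2807 = 6*(15/2)/(49/2) + 2807 = 6*(15/2)*(2/49) + 2807 = 90/49 + 2807 = 137633/49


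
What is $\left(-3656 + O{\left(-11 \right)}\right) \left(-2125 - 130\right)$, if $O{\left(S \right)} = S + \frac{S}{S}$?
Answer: $8266830$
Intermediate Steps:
$O{\left(S \right)} = 1 + S$ ($O{\left(S \right)} = S + 1 = 1 + S$)
$\left(-3656 + O{\left(-11 \right)}\right) \left(-2125 - 130\right) = \left(-3656 + \left(1 - 11\right)\right) \left(-2125 - 130\right) = \left(-3656 - 10\right) \left(-2255\right) = \left(-3666\right) \left(-2255\right) = 8266830$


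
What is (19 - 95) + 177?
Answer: 101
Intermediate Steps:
(19 - 95) + 177 = -76 + 177 = 101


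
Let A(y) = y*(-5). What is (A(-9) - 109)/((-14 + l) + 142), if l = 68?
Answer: -16/49 ≈ -0.32653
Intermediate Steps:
A(y) = -5*y
(A(-9) - 109)/((-14 + l) + 142) = (-5*(-9) - 109)/((-14 + 68) + 142) = (45 - 109)/(54 + 142) = -64/196 = -64*1/196 = -16/49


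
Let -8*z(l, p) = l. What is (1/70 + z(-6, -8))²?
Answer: 11449/19600 ≈ 0.58413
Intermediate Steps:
z(l, p) = -l/8
(1/70 + z(-6, -8))² = (1/70 - ⅛*(-6))² = (1/70 + ¾)² = (107/140)² = 11449/19600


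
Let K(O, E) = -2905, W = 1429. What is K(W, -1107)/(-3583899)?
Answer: 2905/3583899 ≈ 0.00081057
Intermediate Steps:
K(W, -1107)/(-3583899) = -2905/(-3583899) = -2905*(-1/3583899) = 2905/3583899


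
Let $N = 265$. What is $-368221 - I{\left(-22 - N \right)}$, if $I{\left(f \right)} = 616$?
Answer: $-368837$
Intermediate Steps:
$-368221 - I{\left(-22 - N \right)} = -368221 - 616 = -368837$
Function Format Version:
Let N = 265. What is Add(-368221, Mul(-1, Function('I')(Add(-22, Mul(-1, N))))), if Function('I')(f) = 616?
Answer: -368837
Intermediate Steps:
Add(-368221, Mul(-1, Function('I')(Add(-22, Mul(-1, N))))) = Add(-368221, Mul(-1, 616)) = Add(-368221, -616) = -368837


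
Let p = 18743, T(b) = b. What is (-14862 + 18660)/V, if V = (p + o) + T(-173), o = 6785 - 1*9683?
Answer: 633/2612 ≈ 0.24234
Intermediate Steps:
o = -2898 (o = 6785 - 9683 = -2898)
V = 15672 (V = (18743 - 2898) - 173 = 15845 - 173 = 15672)
(-14862 + 18660)/V = (-14862 + 18660)/15672 = 3798*(1/15672) = 633/2612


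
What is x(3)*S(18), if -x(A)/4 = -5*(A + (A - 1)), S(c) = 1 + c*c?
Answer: 32500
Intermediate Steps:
S(c) = 1 + c**2
x(A) = -20 + 40*A (x(A) = -(-20)*(A + (A - 1)) = -(-20)*(A + (-1 + A)) = -(-20)*(-1 + 2*A) = -4*(5 - 10*A) = -20 + 40*A)
x(3)*S(18) = (-20 + 40*3)*(1 + 18**2) = (-20 + 120)*(1 + 324) = 100*325 = 32500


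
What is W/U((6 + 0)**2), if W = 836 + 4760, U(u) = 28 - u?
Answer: -1399/2 ≈ -699.50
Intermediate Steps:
W = 5596
W/U((6 + 0)**2) = 5596/(28 - (6 + 0)**2) = 5596/(28 - 1*6**2) = 5596/(28 - 1*36) = 5596/(28 - 36) = 5596/(-8) = 5596*(-1/8) = -1399/2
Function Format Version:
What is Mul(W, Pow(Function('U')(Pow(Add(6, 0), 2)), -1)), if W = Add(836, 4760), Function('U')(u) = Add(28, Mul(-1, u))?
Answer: Rational(-1399, 2) ≈ -699.50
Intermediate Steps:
W = 5596
Mul(W, Pow(Function('U')(Pow(Add(6, 0), 2)), -1)) = Mul(5596, Pow(Add(28, Mul(-1, Pow(Add(6, 0), 2))), -1)) = Mul(5596, Pow(Add(28, Mul(-1, Pow(6, 2))), -1)) = Mul(5596, Pow(Add(28, Mul(-1, 36)), -1)) = Mul(5596, Pow(Add(28, -36), -1)) = Mul(5596, Pow(-8, -1)) = Mul(5596, Rational(-1, 8)) = Rational(-1399, 2)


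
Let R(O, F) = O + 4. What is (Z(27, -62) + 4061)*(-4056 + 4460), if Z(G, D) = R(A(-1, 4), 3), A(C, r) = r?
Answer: 1643876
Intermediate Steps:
R(O, F) = 4 + O
Z(G, D) = 8 (Z(G, D) = 4 + 4 = 8)
(Z(27, -62) + 4061)*(-4056 + 4460) = (8 + 4061)*(-4056 + 4460) = 4069*404 = 1643876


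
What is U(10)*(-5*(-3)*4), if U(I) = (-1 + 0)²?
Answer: 60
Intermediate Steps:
U(I) = 1 (U(I) = (-1)² = 1)
U(10)*(-5*(-3)*4) = 1*(-5*(-3)*4) = 1*(15*4) = 1*60 = 60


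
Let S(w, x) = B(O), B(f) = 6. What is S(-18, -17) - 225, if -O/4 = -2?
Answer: -219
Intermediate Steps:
O = 8 (O = -4*(-2) = 8)
S(w, x) = 6
S(-18, -17) - 225 = 6 - 225 = -219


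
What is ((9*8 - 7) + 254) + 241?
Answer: 560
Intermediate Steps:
((9*8 - 7) + 254) + 241 = ((72 - 7) + 254) + 241 = (65 + 254) + 241 = 319 + 241 = 560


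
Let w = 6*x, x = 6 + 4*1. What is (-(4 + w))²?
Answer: 4096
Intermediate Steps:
x = 10 (x = 6 + 4 = 10)
w = 60 (w = 6*10 = 60)
(-(4 + w))² = (-(4 + 60))² = (-1*64)² = (-64)² = 4096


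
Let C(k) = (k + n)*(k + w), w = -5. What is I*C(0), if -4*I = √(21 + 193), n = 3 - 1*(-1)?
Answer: 5*√214 ≈ 73.144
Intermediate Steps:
n = 4 (n = 3 + 1 = 4)
C(k) = (-5 + k)*(4 + k) (C(k) = (k + 4)*(k - 5) = (4 + k)*(-5 + k) = (-5 + k)*(4 + k))
I = -√214/4 (I = -√(21 + 193)/4 = -√214/4 ≈ -3.6572)
I*C(0) = (-√214/4)*(-20 + 0² - 1*0) = (-√214/4)*(-20 + 0 + 0) = -√214/4*(-20) = 5*√214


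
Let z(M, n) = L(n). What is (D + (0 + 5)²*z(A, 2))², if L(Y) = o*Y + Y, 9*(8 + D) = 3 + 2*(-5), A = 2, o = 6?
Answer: 9431041/81 ≈ 1.1643e+5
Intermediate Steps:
D = -79/9 (D = -8 + (3 + 2*(-5))/9 = -8 + (3 - 10)/9 = -8 + (⅑)*(-7) = -8 - 7/9 = -79/9 ≈ -8.7778)
L(Y) = 7*Y (L(Y) = 6*Y + Y = 7*Y)
z(M, n) = 7*n
(D + (0 + 5)²*z(A, 2))² = (-79/9 + (0 + 5)²*(7*2))² = (-79/9 + 5²*14)² = (-79/9 + 25*14)² = (-79/9 + 350)² = (3071/9)² = 9431041/81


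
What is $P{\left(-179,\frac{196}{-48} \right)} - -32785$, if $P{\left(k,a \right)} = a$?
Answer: $\frac{393371}{12} \approx 32781.0$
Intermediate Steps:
$P{\left(-179,\frac{196}{-48} \right)} - -32785 = \frac{196}{-48} - -32785 = 196 \left(- \frac{1}{48}\right) + 32785 = - \frac{49}{12} + 32785 = \frac{393371}{12}$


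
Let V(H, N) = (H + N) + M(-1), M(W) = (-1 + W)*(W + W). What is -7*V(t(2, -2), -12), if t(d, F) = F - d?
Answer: 84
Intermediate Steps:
M(W) = 2*W*(-1 + W) (M(W) = (-1 + W)*(2*W) = 2*W*(-1 + W))
V(H, N) = 4 + H + N (V(H, N) = (H + N) + 2*(-1)*(-1 - 1) = (H + N) + 2*(-1)*(-2) = (H + N) + 4 = 4 + H + N)
-7*V(t(2, -2), -12) = -7*(4 + (-2 - 1*2) - 12) = -7*(4 + (-2 - 2) - 12) = -7*(4 - 4 - 12) = -7*(-12) = 84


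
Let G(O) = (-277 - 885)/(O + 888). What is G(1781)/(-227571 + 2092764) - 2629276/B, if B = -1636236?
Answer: 1090755015793255/678792520553301 ≈ 1.6069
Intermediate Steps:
G(O) = -1162/(888 + O)
G(1781)/(-227571 + 2092764) - 2629276/B = (-1162/(888 + 1781))/(-227571 + 2092764) - 2629276/(-1636236) = -1162/2669/1865193 - 2629276*(-1/1636236) = -1162*1/2669*(1/1865193) + 657319/409059 = -1162/2669*1/1865193 + 657319/409059 = -1162/4978200117 + 657319/409059 = 1090755015793255/678792520553301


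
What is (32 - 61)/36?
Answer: -29/36 ≈ -0.80556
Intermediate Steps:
(32 - 61)/36 = (1/36)*(-29) = -29/36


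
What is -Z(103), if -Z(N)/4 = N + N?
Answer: 824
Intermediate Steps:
Z(N) = -8*N (Z(N) = -4*(N + N) = -8*N)
-Z(103) = -(-8)*103 = -1*(-824) = 824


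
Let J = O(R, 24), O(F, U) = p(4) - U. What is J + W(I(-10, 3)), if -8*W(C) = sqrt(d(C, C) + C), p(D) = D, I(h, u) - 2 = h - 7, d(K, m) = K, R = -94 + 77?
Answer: -20 - I*sqrt(30)/8 ≈ -20.0 - 0.68465*I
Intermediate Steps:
R = -17
I(h, u) = -5 + h (I(h, u) = 2 + (h - 7) = 2 + (-7 + h) = -5 + h)
W(C) = -sqrt(2)*sqrt(C)/8 (W(C) = -sqrt(C + C)/8 = -sqrt(2)*sqrt(C)/8)
O(F, U) = 4 - U
J = -20 (J = 4 - 1*24 = 4 - 24 = -20)
J + W(I(-10, 3)) = -20 - sqrt(2)*sqrt(-5 - 10)/8 = -20 - sqrt(2)*sqrt(-15)/8 = -20 - sqrt(2)*I*sqrt(15)/8 = -20 - I*sqrt(30)/8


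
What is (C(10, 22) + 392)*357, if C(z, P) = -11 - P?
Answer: 128163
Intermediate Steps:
(C(10, 22) + 392)*357 = ((-11 - 1*22) + 392)*357 = ((-11 - 22) + 392)*357 = (-33 + 392)*357 = 359*357 = 128163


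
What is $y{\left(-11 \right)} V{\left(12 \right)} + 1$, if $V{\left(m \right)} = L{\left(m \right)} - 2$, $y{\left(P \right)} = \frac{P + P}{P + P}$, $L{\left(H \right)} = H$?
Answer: $11$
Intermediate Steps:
$y{\left(P \right)} = 1$ ($y{\left(P \right)} = \frac{2 P}{2 P} = 2 P \frac{1}{2 P} = 1$)
$V{\left(m \right)} = -2 + m$ ($V{\left(m \right)} = m - 2 = -2 + m$)
$y{\left(-11 \right)} V{\left(12 \right)} + 1 = 1 \left(-2 + 12\right) + 1 = 1 \cdot 10 + 1 = 10 + 1 = 11$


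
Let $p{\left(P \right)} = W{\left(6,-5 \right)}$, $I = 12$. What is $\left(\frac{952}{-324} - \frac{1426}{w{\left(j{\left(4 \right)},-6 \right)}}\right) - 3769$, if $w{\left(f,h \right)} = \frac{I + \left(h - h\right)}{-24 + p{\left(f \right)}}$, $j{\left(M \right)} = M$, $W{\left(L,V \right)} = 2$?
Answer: $- \frac{93766}{81} \approx -1157.6$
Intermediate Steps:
$p{\left(P \right)} = 2$
$w{\left(f,h \right)} = - \frac{6}{11}$ ($w{\left(f,h \right)} = \frac{12 + \left(h - h\right)}{-24 + 2} = \frac{12 + 0}{-22} = 12 \left(- \frac{1}{22}\right) = - \frac{6}{11}$)
$\left(\frac{952}{-324} - \frac{1426}{w{\left(j{\left(4 \right)},-6 \right)}}\right) - 3769 = \left(\frac{952}{-324} - \frac{1426}{- \frac{6}{11}}\right) - 3769 = \left(952 \left(- \frac{1}{324}\right) - - \frac{7843}{3}\right) - 3769 = \left(- \frac{238}{81} + \frac{7843}{3}\right) - 3769 = \frac{211523}{81} - 3769 = - \frac{93766}{81}$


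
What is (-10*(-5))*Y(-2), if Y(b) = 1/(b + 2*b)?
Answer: -25/3 ≈ -8.3333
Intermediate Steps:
Y(b) = 1/(3*b)
(-10*(-5))*Y(-2) = (-10*(-5))*((⅓)/(-2)) = 50*((⅓)*(-½)) = 50*(-⅙) = -25/3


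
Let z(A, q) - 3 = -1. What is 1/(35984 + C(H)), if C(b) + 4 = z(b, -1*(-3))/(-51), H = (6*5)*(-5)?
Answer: 51/1834978 ≈ 2.7793e-5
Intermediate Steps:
z(A, q) = 2 (z(A, q) = 3 - 1 = 2)
H = -150 (H = 30*(-5) = -150)
C(b) = -206/51 (C(b) = -4 + 2/(-51) = -4 + 2*(-1/51) = -4 - 2/51 = -206/51)
1/(35984 + C(H)) = 1/(35984 - 206/51) = 1/(1834978/51) = 51/1834978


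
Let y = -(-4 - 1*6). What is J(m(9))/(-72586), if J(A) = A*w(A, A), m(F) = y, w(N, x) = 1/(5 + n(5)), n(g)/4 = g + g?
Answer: -1/326637 ≈ -3.0615e-6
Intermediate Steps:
n(g) = 8*g (n(g) = 4*(g + g) = 4*(2*g) = 8*g)
w(N, x) = 1/45 (w(N, x) = 1/(5 + 8*5) = 1/(5 + 40) = 1/45)
y = 10 (y = -(-4 - 6) = -1*(-10) = 10)
m(F) = 10
J(A) = A/45 (J(A) = A*(1/45) = A/45)
J(m(9))/(-72586) = ((1/45)*10)/(-72586) = (2/9)*(-1/72586) = -1/326637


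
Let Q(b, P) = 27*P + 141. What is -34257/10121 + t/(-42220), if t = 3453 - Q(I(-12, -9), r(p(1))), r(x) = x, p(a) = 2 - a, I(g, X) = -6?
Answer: -295915605/85461724 ≈ -3.4626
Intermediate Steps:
Q(b, P) = 141 + 27*P
t = 3285 (t = 3453 - (141 + 27*(2 - 1*1)) = 3453 - (141 + 27*(2 - 1)) = 3453 - (141 + 27*1) = 3453 - (141 + 27) = 3453 - 1*168 = 3453 - 168 = 3285)
-34257/10121 + t/(-42220) = -34257/10121 + 3285/(-42220) = -34257*1/10121 + 3285*(-1/42220) = -34257/10121 - 657/8444 = -295915605/85461724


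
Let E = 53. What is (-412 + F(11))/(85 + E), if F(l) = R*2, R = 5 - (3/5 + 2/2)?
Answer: -1013/345 ≈ -2.9362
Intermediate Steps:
R = 17/5 (R = 5 - (3*(1/5) + 2*(1/2)) = 5 - (3/5 + 1) = 5 - 1*8/5 = 5 - 8/5 = 17/5 ≈ 3.4000)
F(l) = 34/5 (F(l) = (17/5)*2 = 34/5)
(-412 + F(11))/(85 + E) = (-412 + 34/5)/(85 + 53) = -2026/5/138 = -2026/5*1/138 = -1013/345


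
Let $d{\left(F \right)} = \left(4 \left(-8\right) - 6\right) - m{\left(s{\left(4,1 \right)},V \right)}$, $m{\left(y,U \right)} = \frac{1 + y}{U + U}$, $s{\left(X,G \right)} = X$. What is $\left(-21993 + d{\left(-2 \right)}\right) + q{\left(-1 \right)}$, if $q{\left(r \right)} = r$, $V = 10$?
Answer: $- \frac{88129}{4} \approx -22032.0$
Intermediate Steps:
$m{\left(y,U \right)} = \frac{1 + y}{2 U}$
$d{\left(F \right)} = - \frac{153}{4}$ ($d{\left(F \right)} = \left(4 \left(-8\right) - 6\right) - \frac{1 + 4}{2 \cdot 10} = \left(-32 - 6\right) - \frac{1}{2} \cdot \frac{1}{10} \cdot 5 = -38 - \frac{1}{4} = - \frac{153}{4}$)
$\left(-21993 + d{\left(-2 \right)}\right) + q{\left(-1 \right)} = \left(-21993 - \frac{153}{4}\right) - 1 = - \frac{88125}{4} - 1 = - \frac{88129}{4}$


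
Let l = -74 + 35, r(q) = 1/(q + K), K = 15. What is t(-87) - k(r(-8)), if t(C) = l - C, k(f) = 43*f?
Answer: 293/7 ≈ 41.857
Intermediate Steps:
r(q) = 1/(15 + q) (r(q) = 1/(q + 15) = 1/(15 + q))
l = -39
t(C) = -39 - C
t(-87) - k(r(-8)) = (-39 - 1*(-87)) - 43/(15 - 8) = (-39 + 87) - 43/7 = 48 - 43/7 = 293/7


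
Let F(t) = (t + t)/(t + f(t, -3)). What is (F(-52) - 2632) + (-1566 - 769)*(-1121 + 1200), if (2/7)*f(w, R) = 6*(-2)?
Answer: -8793507/47 ≈ -1.8710e+5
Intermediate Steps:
f(w, R) = -42 (f(w, R) = 7*(6*(-2))/2 = (7/2)*(-12) = -42)
F(t) = 2*t/(-42 + t) (F(t) = (t + t)/(t - 42) = (2*t)/(-42 + t) = 2*t/(-42 + t))
(F(-52) - 2632) + (-1566 - 769)*(-1121 + 1200) = (2*(-52)/(-42 - 52) - 2632) + (-1566 - 769)*(-1121 + 1200) = (2*(-52)/(-94) - 2632) - 2335*79 = (2*(-52)*(-1/94) - 2632) - 184465 = (52/47 - 2632) - 184465 = -123652/47 - 184465 = -8793507/47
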